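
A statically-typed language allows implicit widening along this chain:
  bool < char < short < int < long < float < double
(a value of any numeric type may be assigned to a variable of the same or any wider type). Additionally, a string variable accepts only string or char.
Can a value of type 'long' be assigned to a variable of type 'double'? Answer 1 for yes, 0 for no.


Target variable type: double
Source value type: long
Numeric ranks: long=4, double=6
Widening allowed iff rank(source) <= rank(target): 4 <= 6? Yes
Result: 1

1


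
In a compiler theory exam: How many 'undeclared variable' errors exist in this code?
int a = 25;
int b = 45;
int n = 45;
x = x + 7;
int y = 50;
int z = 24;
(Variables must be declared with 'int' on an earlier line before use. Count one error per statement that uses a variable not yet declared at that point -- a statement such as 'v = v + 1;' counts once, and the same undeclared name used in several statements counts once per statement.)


Scanning code line by line:
  Line 1: declare 'a' -> declared = ['a']
  Line 2: declare 'b' -> declared = ['a', 'b']
  Line 3: declare 'n' -> declared = ['a', 'b', 'n']
  Line 4: use 'x' -> ERROR (undeclared)
  Line 5: declare 'y' -> declared = ['a', 'b', 'n', 'y']
  Line 6: declare 'z' -> declared = ['a', 'b', 'n', 'y', 'z']
Total undeclared variable errors: 1

1


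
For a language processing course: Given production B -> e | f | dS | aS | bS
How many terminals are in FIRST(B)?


Production: B -> e | f | dS | aS | bS
Examining each alternative for leading terminals:
  B -> e : first terminal = 'e'
  B -> f : first terminal = 'f'
  B -> dS : first terminal = 'd'
  B -> aS : first terminal = 'a'
  B -> bS : first terminal = 'b'
FIRST(B) = {a, b, d, e, f}
Count: 5

5


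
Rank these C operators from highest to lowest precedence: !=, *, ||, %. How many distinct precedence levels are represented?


Looking up precedence for each operator:
  != -> precedence 3
  * -> precedence 6
  || -> precedence 1
  % -> precedence 6
Sorted highest to lowest: *, %, !=, ||
Distinct precedence values: [6, 3, 1]
Number of distinct levels: 3

3


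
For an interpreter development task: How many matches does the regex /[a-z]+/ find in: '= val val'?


Pattern: /[a-z]+/ (identifiers)
Input: '= val val'
Scanning for matches:
  Match 1: 'val'
  Match 2: 'val'
Total matches: 2

2


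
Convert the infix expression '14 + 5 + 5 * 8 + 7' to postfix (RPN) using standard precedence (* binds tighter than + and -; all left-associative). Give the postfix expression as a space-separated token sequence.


Applying the shunting-yard algorithm:
  Operand 14 -> output
  Push '+' onto operator stack -> op-stack: [+]
  Operand 5 -> output
  See '+' (prec 1); top '+' (prec 1) >= it -> pop '+' to output
  Push '+' onto operator stack -> op-stack: [+]
  Operand 5 -> output
  Push '*' onto operator stack -> op-stack: [+, *]
  Operand 8 -> output
  See '+' (prec 1); top '*' (prec 2) >= it -> pop '*' to output
  See '+' (prec 1); top '+' (prec 1) >= it -> pop '+' to output
  Push '+' onto operator stack -> op-stack: [+]
  Operand 7 -> output
  End of input: pop '+' to output
Postfix result: 14 5 + 5 8 * + 7 +

14 5 + 5 8 * + 7 +


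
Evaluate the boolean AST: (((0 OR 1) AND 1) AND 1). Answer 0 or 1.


Step 1: Evaluate inner node
  0 OR 1 = 1
Step 2: Evaluate next node
  1 AND 1 = 1
Step 3: Evaluate root node
  1 AND 1 = 1

1


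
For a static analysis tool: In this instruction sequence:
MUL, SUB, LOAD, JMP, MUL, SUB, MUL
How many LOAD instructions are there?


Scanning instruction sequence for LOAD:
  Position 1: MUL
  Position 2: SUB
  Position 3: LOAD <- MATCH
  Position 4: JMP
  Position 5: MUL
  Position 6: SUB
  Position 7: MUL
Matches at positions: [3]
Total LOAD count: 1

1


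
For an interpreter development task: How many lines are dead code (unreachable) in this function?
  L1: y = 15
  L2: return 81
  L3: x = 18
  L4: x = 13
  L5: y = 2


Analyzing control flow:
  L1: reachable (before return)
  L2: reachable (return statement)
  L3: DEAD (after return at L2)
  L4: DEAD (after return at L2)
  L5: DEAD (after return at L2)
Return at L2, total lines = 5
Dead lines: L3 through L5
Count: 3

3


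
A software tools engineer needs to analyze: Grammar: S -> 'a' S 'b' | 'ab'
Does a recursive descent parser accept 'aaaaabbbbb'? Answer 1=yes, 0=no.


Grammar accepts strings of the form a^n b^n (n >= 1)
Word: 'aaaaabbbbb'
Counting: 5 a's and 5 b's
Check: 5 == 5? Yes
Derivation (S -> aSb applied 4 time(s), then S -> ab): S => aSb => aaSbb => aaaSbbb => aaaaSbbbb => aaaaabbbbb
Accepted

1


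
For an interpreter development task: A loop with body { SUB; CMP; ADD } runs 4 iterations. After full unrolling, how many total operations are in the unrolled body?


Loop body operations: SUB, CMP, ADD (3 ops per iteration)
Unrolling 4 iterations:
  Iteration 1: SUB, CMP, ADD (3 ops)
  Iteration 2: SUB, CMP, ADD (3 ops)
  Iteration 3: SUB, CMP, ADD (3 ops)
  Iteration 4: SUB, CMP, ADD (3 ops)
Total: 4 iterations * 3 ops/iter = 12 operations

12


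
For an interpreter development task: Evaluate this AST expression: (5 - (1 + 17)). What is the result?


Expression: (5 - (1 + 17))
Evaluating step by step:
  1 + 17 = 18
  5 - 18 = -13
Result: -13

-13


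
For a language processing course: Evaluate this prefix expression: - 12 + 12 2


Parsing prefix expression: - 12 + 12 2
Step 1: Innermost operation '+ 12 2'
  12 + 2 = 14
Step 2: Outer operation '- 12 [14]'
  12 - 14 = -2

-2


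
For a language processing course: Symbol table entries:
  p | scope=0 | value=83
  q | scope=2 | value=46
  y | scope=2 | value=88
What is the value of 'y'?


Searching symbol table for 'y':
  p | scope=0 | value=83
  q | scope=2 | value=46
  y | scope=2 | value=88 <- MATCH
Found 'y' at scope 2 with value 88

88


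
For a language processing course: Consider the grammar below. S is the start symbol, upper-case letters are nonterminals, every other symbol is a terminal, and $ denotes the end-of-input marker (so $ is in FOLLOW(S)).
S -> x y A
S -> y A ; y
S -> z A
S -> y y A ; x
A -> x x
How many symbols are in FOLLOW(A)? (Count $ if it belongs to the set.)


S is the start symbol and does not occur in any rule body, so FOLLOW(S) = {$}.
Examining every occurrence of A in a rule body:
  S -> x y A : A is at the right end -> add FOLLOW(S) = {$}
  S -> y A ; y : A is followed by terminal ';' -> add ';'
  S -> z A : A is at the right end -> add FOLLOW(S) = {$} (already in the set)
  S -> y y A ; x : A is followed by terminal ';' -> add ';' (already in the set)
  A -> x x : A does not occur in the body -> contributes nothing
FOLLOW(A) = {;, $}
Count: 2

2


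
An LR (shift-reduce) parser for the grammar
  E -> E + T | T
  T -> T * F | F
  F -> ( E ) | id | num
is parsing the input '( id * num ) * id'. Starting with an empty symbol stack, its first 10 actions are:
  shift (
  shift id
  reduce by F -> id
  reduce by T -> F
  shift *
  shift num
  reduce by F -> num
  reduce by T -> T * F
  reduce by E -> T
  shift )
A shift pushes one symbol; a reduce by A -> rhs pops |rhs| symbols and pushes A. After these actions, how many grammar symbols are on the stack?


Tracking the symbol stack through each action:
  Action 1: shift '(' : push -> stack = [(] (size 1)
  Action 2: shift 'id' : push -> stack = [(, id] (size 2)
  Action 3: reduce by F -> id : pop 1, push F -> stack = [(, F] (size 2)
  Action 4: reduce by T -> F : pop 1, push T -> stack = [(, T] (size 2)
  Action 5: shift '*' : push -> stack = [(, T, *] (size 3)
  Action 6: shift 'num' : push -> stack = [(, T, *, num] (size 4)
  Action 7: reduce by F -> num : pop 1, push F -> stack = [(, T, *, F] (size 4)
  Action 8: reduce by T -> T * F : pop 3, push T -> stack = [(, T] (size 2)
  Action 9: reduce by E -> T : pop 1, push E -> stack = [(, E] (size 2)
  Action 10: shift ')' : push -> stack = [(, E, )] (size 3)
Final stack size: 3

3


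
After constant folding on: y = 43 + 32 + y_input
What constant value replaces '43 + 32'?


Identifying constant sub-expression:
  Original: y = 43 + 32 + y_input
  43 and 32 are both compile-time constants
  Evaluating: 43 + 32 = 75
  After folding: y = 75 + y_input

75


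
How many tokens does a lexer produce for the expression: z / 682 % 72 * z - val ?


Scanning 'z / 682 % 72 * z - val'
Token 1: 'z' -> identifier
Token 2: '/' -> operator
Token 3: '682' -> integer_literal
Token 4: '%' -> operator
Token 5: '72' -> integer_literal
Token 6: '*' -> operator
Token 7: 'z' -> identifier
Token 8: '-' -> operator
Token 9: 'val' -> identifier
Total tokens: 9

9


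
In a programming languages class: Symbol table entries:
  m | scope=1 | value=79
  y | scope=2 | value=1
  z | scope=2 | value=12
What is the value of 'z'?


Searching symbol table for 'z':
  m | scope=1 | value=79
  y | scope=2 | value=1
  z | scope=2 | value=12 <- MATCH
Found 'z' at scope 2 with value 12

12


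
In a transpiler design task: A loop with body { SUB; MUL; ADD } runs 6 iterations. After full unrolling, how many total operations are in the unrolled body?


Loop body operations: SUB, MUL, ADD (3 ops per iteration)
Unrolling 6 iterations:
  Iteration 1: SUB, MUL, ADD (3 ops)
  Iteration 2: SUB, MUL, ADD (3 ops)
  Iteration 3: SUB, MUL, ADD (3 ops)
  Iteration 4: SUB, MUL, ADD (3 ops)
  Iteration 5: SUB, MUL, ADD (3 ops)
  Iteration 6: SUB, MUL, ADD (3 ops)
Total: 6 iterations * 3 ops/iter = 18 operations

18


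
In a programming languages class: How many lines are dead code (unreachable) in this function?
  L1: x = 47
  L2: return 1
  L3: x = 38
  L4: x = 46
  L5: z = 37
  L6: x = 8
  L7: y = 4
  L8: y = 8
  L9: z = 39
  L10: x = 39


Analyzing control flow:
  L1: reachable (before return)
  L2: reachable (return statement)
  L3: DEAD (after return at L2)
  L4: DEAD (after return at L2)
  L5: DEAD (after return at L2)
  L6: DEAD (after return at L2)
  L7: DEAD (after return at L2)
  L8: DEAD (after return at L2)
  L9: DEAD (after return at L2)
  L10: DEAD (after return at L2)
Return at L2, total lines = 10
Dead lines: L3 through L10
Count: 8

8


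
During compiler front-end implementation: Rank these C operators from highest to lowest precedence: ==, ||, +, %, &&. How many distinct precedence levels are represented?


Looking up precedence for each operator:
  == -> precedence 3
  || -> precedence 1
  + -> precedence 5
  % -> precedence 6
  && -> precedence 2
Sorted highest to lowest: %, +, ==, &&, ||
Distinct precedence values: [6, 5, 3, 2, 1]
Number of distinct levels: 5

5


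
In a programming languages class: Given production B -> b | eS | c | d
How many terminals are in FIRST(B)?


Production: B -> b | eS | c | d
Examining each alternative for leading terminals:
  B -> b : first terminal = 'b'
  B -> eS : first terminal = 'e'
  B -> c : first terminal = 'c'
  B -> d : first terminal = 'd'
FIRST(B) = {b, c, d, e}
Count: 4

4


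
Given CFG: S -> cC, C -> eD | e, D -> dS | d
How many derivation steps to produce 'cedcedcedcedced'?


Grammar: S -> cC, C -> eD | e, D -> dS | d
Deriving 'cedcedcedcedced':
Step 1: S -> cC => cC
Step 2: C -> eD => ceD
Step 3: D -> dS => cedS
Step 4: S -> cC => cedcC
Step 5: C -> eD => cedceD
Step 6: D -> dS => cedcedS
Step 7: S -> cC => cedcedcC
Step 8: C -> eD => cedcedceD
Step 9: D -> dS => cedcedcedS
Step 10: S -> cC => cedcedcedcC
Step 11: C -> eD => cedcedcedceD
Step 12: D -> dS => cedcedcedcedS
Step 13: S -> cC => cedcedcedcedcC
Step 14: C -> eD => cedcedcedcedceD
Step 15: D -> d => cedcedcedcedced
Total derivation steps: 15

15


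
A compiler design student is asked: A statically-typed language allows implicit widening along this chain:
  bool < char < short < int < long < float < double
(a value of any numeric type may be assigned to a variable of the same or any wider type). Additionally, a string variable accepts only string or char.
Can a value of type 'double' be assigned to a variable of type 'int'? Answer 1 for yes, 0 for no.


Target variable type: int
Source value type: double
Numeric ranks: double=6, int=3
Widening allowed iff rank(source) <= rank(target): 6 <= 3? No
Result: 0

0


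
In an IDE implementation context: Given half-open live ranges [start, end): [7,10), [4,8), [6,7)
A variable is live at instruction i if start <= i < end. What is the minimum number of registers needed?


Live ranges:
  Var0: [7, 10)
  Var1: [4, 8)
  Var2: [6, 7)
Sweep-line events (position, delta, active):
  pos=4 start -> active=1
  pos=6 start -> active=2
  pos=7 end -> active=1
  pos=7 start -> active=2
  pos=8 end -> active=1
  pos=10 end -> active=0
Maximum simultaneous active: 2
Minimum registers needed: 2

2


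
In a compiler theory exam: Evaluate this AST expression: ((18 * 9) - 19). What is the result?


Expression: ((18 * 9) - 19)
Evaluating step by step:
  18 * 9 = 162
  162 - 19 = 143
Result: 143

143


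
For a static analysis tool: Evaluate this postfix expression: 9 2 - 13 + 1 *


Processing tokens left to right:
Push 9, Push 2
Pop 9 and 2, compute 9 - 2 = 7, push 7
Push 13
Pop 7 and 13, compute 7 + 13 = 20, push 20
Push 1
Pop 20 and 1, compute 20 * 1 = 20, push 20
Stack result: 20

20


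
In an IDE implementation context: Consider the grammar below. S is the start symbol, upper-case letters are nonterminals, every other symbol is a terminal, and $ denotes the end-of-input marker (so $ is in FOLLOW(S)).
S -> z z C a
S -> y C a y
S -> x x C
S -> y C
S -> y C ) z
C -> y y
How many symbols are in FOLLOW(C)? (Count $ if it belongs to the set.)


S is the start symbol and does not occur in any rule body, so FOLLOW(S) = {$}.
Examining every occurrence of C in a rule body:
  S -> z z C a : C is followed by terminal 'a' -> add 'a'
  S -> y C a y : C is followed by terminal 'a' -> add 'a' (already in the set)
  S -> x x C : C is at the right end -> add FOLLOW(S) = {$}
  S -> y C : C is at the right end -> add FOLLOW(S) = {$} (already in the set)
  S -> y C ) z : C is followed by terminal ')' -> add ')'
  C -> y y : C does not occur in the body -> contributes nothing
FOLLOW(C) = {), a, $}
Count: 3

3


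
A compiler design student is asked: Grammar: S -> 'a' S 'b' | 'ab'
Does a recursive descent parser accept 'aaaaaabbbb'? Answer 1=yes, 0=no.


Grammar accepts strings of the form a^n b^n (n >= 1)
Word: 'aaaaaabbbb'
Counting: 6 a's and 4 b's
Check: 6 == 4? No
Mismatch: a-count != b-count
Rejected

0


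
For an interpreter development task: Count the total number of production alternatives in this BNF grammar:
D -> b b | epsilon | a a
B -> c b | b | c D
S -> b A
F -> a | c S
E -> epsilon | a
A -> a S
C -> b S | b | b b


Counting alternatives per rule:
  D: 3 alternative(s)
  B: 3 alternative(s)
  S: 1 alternative(s)
  F: 2 alternative(s)
  E: 2 alternative(s)
  A: 1 alternative(s)
  C: 3 alternative(s)
Sum: 3 + 3 + 1 + 2 + 2 + 1 + 3 = 15

15


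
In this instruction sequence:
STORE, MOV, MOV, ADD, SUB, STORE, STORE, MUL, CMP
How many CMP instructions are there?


Scanning instruction sequence for CMP:
  Position 1: STORE
  Position 2: MOV
  Position 3: MOV
  Position 4: ADD
  Position 5: SUB
  Position 6: STORE
  Position 7: STORE
  Position 8: MUL
  Position 9: CMP <- MATCH
Matches at positions: [9]
Total CMP count: 1

1


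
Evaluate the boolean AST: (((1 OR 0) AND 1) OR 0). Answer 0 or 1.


Step 1: Evaluate inner node
  1 OR 0 = 1
Step 2: Evaluate next node
  1 AND 1 = 1
Step 3: Evaluate root node
  1 OR 0 = 1

1


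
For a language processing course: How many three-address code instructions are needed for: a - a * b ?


Expression: a - a * b
Generating three-address code (respecting * over +/- precedence):
  Instruction 1: t1 = a * b
  Instruction 2: t2 = a - t1
Total instructions: 2

2


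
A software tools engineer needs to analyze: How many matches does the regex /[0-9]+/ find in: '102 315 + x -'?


Pattern: /[0-9]+/ (int literals)
Input: '102 315 + x -'
Scanning for matches:
  Match 1: '102'
  Match 2: '315'
Total matches: 2

2


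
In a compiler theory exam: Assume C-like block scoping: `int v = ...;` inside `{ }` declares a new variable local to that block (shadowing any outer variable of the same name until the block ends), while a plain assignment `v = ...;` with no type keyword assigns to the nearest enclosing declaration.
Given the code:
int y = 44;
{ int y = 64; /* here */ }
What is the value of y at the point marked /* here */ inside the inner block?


Analyzing scoping rules:
Outer scope: declares y = 44
Inner block: 'int y = 64;' declares a NEW y that shadows the outer one
Inside the block the inner declaration is in scope -> 64
Result: 64

64


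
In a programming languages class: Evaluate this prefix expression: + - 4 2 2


Parsing prefix expression: + - 4 2 2
Step 1: Innermost operation '- 4 2'
  4 - 2 = 2
Step 2: Outer operation '+ [2] 2'
  2 + 2 = 4

4


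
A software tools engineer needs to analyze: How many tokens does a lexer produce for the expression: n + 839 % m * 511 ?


Scanning 'n + 839 % m * 511'
Token 1: 'n' -> identifier
Token 2: '+' -> operator
Token 3: '839' -> integer_literal
Token 4: '%' -> operator
Token 5: 'm' -> identifier
Token 6: '*' -> operator
Token 7: '511' -> integer_literal
Total tokens: 7

7


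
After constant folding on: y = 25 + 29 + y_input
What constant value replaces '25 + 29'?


Identifying constant sub-expression:
  Original: y = 25 + 29 + y_input
  25 and 29 are both compile-time constants
  Evaluating: 25 + 29 = 54
  After folding: y = 54 + y_input

54


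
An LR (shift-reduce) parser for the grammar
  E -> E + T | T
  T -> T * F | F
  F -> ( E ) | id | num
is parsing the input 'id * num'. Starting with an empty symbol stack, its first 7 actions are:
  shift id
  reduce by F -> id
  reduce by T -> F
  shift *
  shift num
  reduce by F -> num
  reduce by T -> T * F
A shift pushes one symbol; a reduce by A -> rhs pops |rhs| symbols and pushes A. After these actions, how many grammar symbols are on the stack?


Tracking the symbol stack through each action:
  Action 1: shift 'id' : push -> stack = [id] (size 1)
  Action 2: reduce by F -> id : pop 1, push F -> stack = [F] (size 1)
  Action 3: reduce by T -> F : pop 1, push T -> stack = [T] (size 1)
  Action 4: shift '*' : push -> stack = [T, *] (size 2)
  Action 5: shift 'num' : push -> stack = [T, *, num] (size 3)
  Action 6: reduce by F -> num : pop 1, push F -> stack = [T, *, F] (size 3)
  Action 7: reduce by T -> T * F : pop 3, push T -> stack = [T] (size 1)
Final stack size: 1

1


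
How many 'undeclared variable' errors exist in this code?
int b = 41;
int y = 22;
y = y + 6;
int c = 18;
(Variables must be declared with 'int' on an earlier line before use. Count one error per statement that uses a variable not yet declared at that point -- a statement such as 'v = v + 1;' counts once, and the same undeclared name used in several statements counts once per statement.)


Scanning code line by line:
  Line 1: declare 'b' -> declared = ['b']
  Line 2: declare 'y' -> declared = ['b', 'y']
  Line 3: use 'y' -> OK (declared)
  Line 4: declare 'c' -> declared = ['b', 'c', 'y']
Total undeclared variable errors: 0

0


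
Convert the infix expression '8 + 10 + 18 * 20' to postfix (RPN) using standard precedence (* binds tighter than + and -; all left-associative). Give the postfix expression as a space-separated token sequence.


Applying the shunting-yard algorithm:
  Operand 8 -> output
  Push '+' onto operator stack -> op-stack: [+]
  Operand 10 -> output
  See '+' (prec 1); top '+' (prec 1) >= it -> pop '+' to output
  Push '+' onto operator stack -> op-stack: [+]
  Operand 18 -> output
  Push '*' onto operator stack -> op-stack: [+, *]
  Operand 20 -> output
  End of input: pop '*' to output
  End of input: pop '+' to output
Postfix result: 8 10 + 18 20 * +

8 10 + 18 20 * +


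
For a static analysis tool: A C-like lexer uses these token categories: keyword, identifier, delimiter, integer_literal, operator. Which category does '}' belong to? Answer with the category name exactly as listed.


Token: '}'
Checking categories:
  identifier: no
  integer_literal: no
  operator: no
  keyword: no
  delimiter: YES
Category: delimiter

delimiter


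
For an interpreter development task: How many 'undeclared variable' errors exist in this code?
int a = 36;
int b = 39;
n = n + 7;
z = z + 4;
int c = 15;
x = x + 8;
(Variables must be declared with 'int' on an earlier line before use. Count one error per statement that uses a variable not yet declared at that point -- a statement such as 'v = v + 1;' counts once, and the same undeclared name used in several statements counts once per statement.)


Scanning code line by line:
  Line 1: declare 'a' -> declared = ['a']
  Line 2: declare 'b' -> declared = ['a', 'b']
  Line 3: use 'n' -> ERROR (undeclared)
  Line 4: use 'z' -> ERROR (undeclared)
  Line 5: declare 'c' -> declared = ['a', 'b', 'c']
  Line 6: use 'x' -> ERROR (undeclared)
Total undeclared variable errors: 3

3


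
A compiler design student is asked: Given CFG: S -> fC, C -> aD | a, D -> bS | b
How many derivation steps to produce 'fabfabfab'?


Grammar: S -> fC, C -> aD | a, D -> bS | b
Deriving 'fabfabfab':
Step 1: S -> fC => fC
Step 2: C -> aD => faD
Step 3: D -> bS => fabS
Step 4: S -> fC => fabfC
Step 5: C -> aD => fabfaD
Step 6: D -> bS => fabfabS
Step 7: S -> fC => fabfabfC
Step 8: C -> aD => fabfabfaD
Step 9: D -> b => fabfabfab
Total derivation steps: 9

9


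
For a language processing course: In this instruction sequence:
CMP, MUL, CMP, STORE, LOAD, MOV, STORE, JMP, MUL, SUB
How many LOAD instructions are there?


Scanning instruction sequence for LOAD:
  Position 1: CMP
  Position 2: MUL
  Position 3: CMP
  Position 4: STORE
  Position 5: LOAD <- MATCH
  Position 6: MOV
  Position 7: STORE
  Position 8: JMP
  Position 9: MUL
  Position 10: SUB
Matches at positions: [5]
Total LOAD count: 1

1


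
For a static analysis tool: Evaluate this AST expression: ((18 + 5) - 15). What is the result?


Expression: ((18 + 5) - 15)
Evaluating step by step:
  18 + 5 = 23
  23 - 15 = 8
Result: 8

8


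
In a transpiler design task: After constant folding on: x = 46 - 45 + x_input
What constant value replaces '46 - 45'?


Identifying constant sub-expression:
  Original: x = 46 - 45 + x_input
  46 and 45 are both compile-time constants
  Evaluating: 46 - 45 = 1
  After folding: x = 1 + x_input

1


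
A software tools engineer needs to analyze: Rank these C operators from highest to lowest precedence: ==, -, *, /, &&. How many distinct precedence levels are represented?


Looking up precedence for each operator:
  == -> precedence 3
  - -> precedence 5
  * -> precedence 6
  / -> precedence 6
  && -> precedence 2
Sorted highest to lowest: *, /, -, ==, &&
Distinct precedence values: [6, 5, 3, 2]
Number of distinct levels: 4

4


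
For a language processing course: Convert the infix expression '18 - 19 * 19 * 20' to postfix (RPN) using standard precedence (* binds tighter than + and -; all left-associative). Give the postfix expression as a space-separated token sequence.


Applying the shunting-yard algorithm:
  Operand 18 -> output
  Push '-' onto operator stack -> op-stack: [-]
  Operand 19 -> output
  Push '*' onto operator stack -> op-stack: [-, *]
  Operand 19 -> output
  See '*' (prec 2); top '*' (prec 2) >= it -> pop '*' to output
  Push '*' onto operator stack -> op-stack: [-, *]
  Operand 20 -> output
  End of input: pop '*' to output
  End of input: pop '-' to output
Postfix result: 18 19 19 * 20 * -

18 19 19 * 20 * -


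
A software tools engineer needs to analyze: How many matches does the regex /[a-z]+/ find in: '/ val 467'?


Pattern: /[a-z]+/ (identifiers)
Input: '/ val 467'
Scanning for matches:
  Match 1: 'val'
Total matches: 1

1


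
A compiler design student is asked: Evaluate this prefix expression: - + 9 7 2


Parsing prefix expression: - + 9 7 2
Step 1: Innermost operation '+ 9 7'
  9 + 7 = 16
Step 2: Outer operation '- [16] 2'
  16 - 2 = 14

14


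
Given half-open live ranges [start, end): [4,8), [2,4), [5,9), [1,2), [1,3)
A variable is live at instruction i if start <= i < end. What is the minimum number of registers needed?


Live ranges:
  Var0: [4, 8)
  Var1: [2, 4)
  Var2: [5, 9)
  Var3: [1, 2)
  Var4: [1, 3)
Sweep-line events (position, delta, active):
  pos=1 start -> active=1
  pos=1 start -> active=2
  pos=2 end -> active=1
  pos=2 start -> active=2
  pos=3 end -> active=1
  pos=4 end -> active=0
  pos=4 start -> active=1
  pos=5 start -> active=2
  pos=8 end -> active=1
  pos=9 end -> active=0
Maximum simultaneous active: 2
Minimum registers needed: 2

2


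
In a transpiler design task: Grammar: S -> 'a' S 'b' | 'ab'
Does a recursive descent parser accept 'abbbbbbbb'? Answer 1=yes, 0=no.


Grammar accepts strings of the form a^n b^n (n >= 1)
Word: 'abbbbbbbb'
Counting: 1 a's and 8 b's
Check: 1 == 8? No
Mismatch: a-count != b-count
Rejected

0


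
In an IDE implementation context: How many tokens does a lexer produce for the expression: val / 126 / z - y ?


Scanning 'val / 126 / z - y'
Token 1: 'val' -> identifier
Token 2: '/' -> operator
Token 3: '126' -> integer_literal
Token 4: '/' -> operator
Token 5: 'z' -> identifier
Token 6: '-' -> operator
Token 7: 'y' -> identifier
Total tokens: 7

7


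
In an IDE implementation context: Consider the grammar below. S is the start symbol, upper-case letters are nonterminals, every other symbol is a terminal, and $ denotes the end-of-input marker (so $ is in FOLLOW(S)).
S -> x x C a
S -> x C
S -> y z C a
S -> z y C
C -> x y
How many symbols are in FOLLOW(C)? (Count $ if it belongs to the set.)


S is the start symbol and does not occur in any rule body, so FOLLOW(S) = {$}.
Examining every occurrence of C in a rule body:
  S -> x x C a : C is followed by terminal 'a' -> add 'a'
  S -> x C : C is at the right end -> add FOLLOW(S) = {$}
  S -> y z C a : C is followed by terminal 'a' -> add 'a' (already in the set)
  S -> z y C : C is at the right end -> add FOLLOW(S) = {$} (already in the set)
  C -> x y : C does not occur in the body -> contributes nothing
FOLLOW(C) = {a, $}
Count: 2

2


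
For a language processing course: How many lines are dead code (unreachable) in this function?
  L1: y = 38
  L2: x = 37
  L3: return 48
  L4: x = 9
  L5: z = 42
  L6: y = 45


Analyzing control flow:
  L1: reachable (before return)
  L2: reachable (before return)
  L3: reachable (return statement)
  L4: DEAD (after return at L3)
  L5: DEAD (after return at L3)
  L6: DEAD (after return at L3)
Return at L3, total lines = 6
Dead lines: L4 through L6
Count: 3

3


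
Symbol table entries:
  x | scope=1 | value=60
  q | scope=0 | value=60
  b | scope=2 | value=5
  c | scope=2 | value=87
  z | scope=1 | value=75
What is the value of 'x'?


Searching symbol table for 'x':
  x | scope=1 | value=60 <- MATCH
  q | scope=0 | value=60
  b | scope=2 | value=5
  c | scope=2 | value=87
  z | scope=1 | value=75
Found 'x' at scope 1 with value 60

60


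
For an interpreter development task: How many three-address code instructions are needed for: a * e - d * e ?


Expression: a * e - d * e
Generating three-address code (respecting * over +/- precedence):
  Instruction 1: t1 = a * e
  Instruction 2: t2 = d * e
  Instruction 3: t3 = t1 - t2
Total instructions: 3

3


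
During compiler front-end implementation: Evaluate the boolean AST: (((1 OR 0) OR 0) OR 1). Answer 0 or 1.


Step 1: Evaluate inner node
  1 OR 0 = 1
Step 2: Evaluate next node
  1 OR 0 = 1
Step 3: Evaluate root node
  1 OR 1 = 1

1


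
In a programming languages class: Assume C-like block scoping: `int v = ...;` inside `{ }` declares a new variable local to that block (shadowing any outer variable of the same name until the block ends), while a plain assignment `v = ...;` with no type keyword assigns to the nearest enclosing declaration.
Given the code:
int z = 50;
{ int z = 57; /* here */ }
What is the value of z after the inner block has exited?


Analyzing scoping rules:
Outer scope: declares z = 50
Inner block: 'int z = 57;' declares a NEW z that shadows the outer one
When the block exits the inner z goes out of scope; the outer z was never modified -> 50
Result: 50

50


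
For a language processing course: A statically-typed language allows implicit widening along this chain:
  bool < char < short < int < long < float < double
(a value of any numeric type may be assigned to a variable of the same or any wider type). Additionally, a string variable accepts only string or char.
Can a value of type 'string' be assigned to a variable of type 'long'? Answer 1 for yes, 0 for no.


Target variable type: long
Source value type: string
Rule: string cannot widen to any numeric type
Result: 0

0


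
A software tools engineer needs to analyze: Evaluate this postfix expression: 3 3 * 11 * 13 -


Processing tokens left to right:
Push 3, Push 3
Pop 3 and 3, compute 3 * 3 = 9, push 9
Push 11
Pop 9 and 11, compute 9 * 11 = 99, push 99
Push 13
Pop 99 and 13, compute 99 - 13 = 86, push 86
Stack result: 86

86


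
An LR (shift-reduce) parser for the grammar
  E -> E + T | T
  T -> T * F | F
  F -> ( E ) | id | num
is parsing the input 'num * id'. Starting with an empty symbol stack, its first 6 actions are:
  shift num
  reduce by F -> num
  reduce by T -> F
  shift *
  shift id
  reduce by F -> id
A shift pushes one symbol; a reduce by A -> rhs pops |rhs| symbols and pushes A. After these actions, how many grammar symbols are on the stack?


Tracking the symbol stack through each action:
  Action 1: shift 'num' : push -> stack = [num] (size 1)
  Action 2: reduce by F -> num : pop 1, push F -> stack = [F] (size 1)
  Action 3: reduce by T -> F : pop 1, push T -> stack = [T] (size 1)
  Action 4: shift '*' : push -> stack = [T, *] (size 2)
  Action 5: shift 'id' : push -> stack = [T, *, id] (size 3)
  Action 6: reduce by F -> id : pop 1, push F -> stack = [T, *, F] (size 3)
Final stack size: 3

3


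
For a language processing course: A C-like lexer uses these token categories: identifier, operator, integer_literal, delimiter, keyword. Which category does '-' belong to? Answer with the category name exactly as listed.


Token: '-'
Checking categories:
  identifier: no
  integer_literal: no
  operator: YES
  keyword: no
  delimiter: no
Category: operator

operator


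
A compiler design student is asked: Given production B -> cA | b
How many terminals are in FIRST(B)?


Production: B -> cA | b
Examining each alternative for leading terminals:
  B -> cA : first terminal = 'c'
  B -> b : first terminal = 'b'
FIRST(B) = {b, c}
Count: 2

2


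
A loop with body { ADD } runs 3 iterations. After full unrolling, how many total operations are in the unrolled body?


Loop body operations: ADD (1 op per iteration)
Unrolling 3 iterations:
  Iteration 1: ADD (1 ops)
  Iteration 2: ADD (1 ops)
  Iteration 3: ADD (1 ops)
Total: 3 iterations * 1 ops/iter = 3 operations

3


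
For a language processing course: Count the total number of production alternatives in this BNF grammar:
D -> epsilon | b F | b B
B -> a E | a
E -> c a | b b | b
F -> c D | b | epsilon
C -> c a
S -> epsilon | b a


Counting alternatives per rule:
  D: 3 alternative(s)
  B: 2 alternative(s)
  E: 3 alternative(s)
  F: 3 alternative(s)
  C: 1 alternative(s)
  S: 2 alternative(s)
Sum: 3 + 2 + 3 + 3 + 1 + 2 = 14

14


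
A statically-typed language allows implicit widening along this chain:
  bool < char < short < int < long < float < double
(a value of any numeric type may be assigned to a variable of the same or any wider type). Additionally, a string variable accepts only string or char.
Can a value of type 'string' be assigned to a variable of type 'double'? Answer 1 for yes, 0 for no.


Target variable type: double
Source value type: string
Rule: string cannot widen to any numeric type
Result: 0

0


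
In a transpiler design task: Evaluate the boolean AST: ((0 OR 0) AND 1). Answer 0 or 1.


Step 1: Evaluate inner node
  0 OR 0 = 0
Step 2: Evaluate root node
  0 AND 1 = 0

0


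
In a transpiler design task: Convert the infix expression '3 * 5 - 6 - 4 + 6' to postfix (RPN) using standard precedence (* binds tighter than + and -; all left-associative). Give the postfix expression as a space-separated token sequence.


Applying the shunting-yard algorithm:
  Operand 3 -> output
  Push '*' onto operator stack -> op-stack: [*]
  Operand 5 -> output
  See '-' (prec 1); top '*' (prec 2) >= it -> pop '*' to output
  Push '-' onto operator stack -> op-stack: [-]
  Operand 6 -> output
  See '-' (prec 1); top '-' (prec 1) >= it -> pop '-' to output
  Push '-' onto operator stack -> op-stack: [-]
  Operand 4 -> output
  See '+' (prec 1); top '-' (prec 1) >= it -> pop '-' to output
  Push '+' onto operator stack -> op-stack: [+]
  Operand 6 -> output
  End of input: pop '+' to output
Postfix result: 3 5 * 6 - 4 - 6 +

3 5 * 6 - 4 - 6 +


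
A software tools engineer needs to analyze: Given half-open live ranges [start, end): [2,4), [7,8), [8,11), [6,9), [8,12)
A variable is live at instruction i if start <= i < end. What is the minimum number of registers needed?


Live ranges:
  Var0: [2, 4)
  Var1: [7, 8)
  Var2: [8, 11)
  Var3: [6, 9)
  Var4: [8, 12)
Sweep-line events (position, delta, active):
  pos=2 start -> active=1
  pos=4 end -> active=0
  pos=6 start -> active=1
  pos=7 start -> active=2
  pos=8 end -> active=1
  pos=8 start -> active=2
  pos=8 start -> active=3
  pos=9 end -> active=2
  pos=11 end -> active=1
  pos=12 end -> active=0
Maximum simultaneous active: 3
Minimum registers needed: 3

3


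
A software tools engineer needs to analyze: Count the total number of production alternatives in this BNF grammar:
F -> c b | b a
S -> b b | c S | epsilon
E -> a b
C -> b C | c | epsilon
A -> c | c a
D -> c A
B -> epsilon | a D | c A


Counting alternatives per rule:
  F: 2 alternative(s)
  S: 3 alternative(s)
  E: 1 alternative(s)
  C: 3 alternative(s)
  A: 2 alternative(s)
  D: 1 alternative(s)
  B: 3 alternative(s)
Sum: 2 + 3 + 1 + 3 + 2 + 1 + 3 = 15

15


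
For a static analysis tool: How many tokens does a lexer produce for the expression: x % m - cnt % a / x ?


Scanning 'x % m - cnt % a / x'
Token 1: 'x' -> identifier
Token 2: '%' -> operator
Token 3: 'm' -> identifier
Token 4: '-' -> operator
Token 5: 'cnt' -> identifier
Token 6: '%' -> operator
Token 7: 'a' -> identifier
Token 8: '/' -> operator
Token 9: 'x' -> identifier
Total tokens: 9

9


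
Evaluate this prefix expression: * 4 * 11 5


Parsing prefix expression: * 4 * 11 5
Step 1: Innermost operation '* 11 5'
  11 * 5 = 55
Step 2: Outer operation '* 4 [55]'
  4 * 55 = 220

220


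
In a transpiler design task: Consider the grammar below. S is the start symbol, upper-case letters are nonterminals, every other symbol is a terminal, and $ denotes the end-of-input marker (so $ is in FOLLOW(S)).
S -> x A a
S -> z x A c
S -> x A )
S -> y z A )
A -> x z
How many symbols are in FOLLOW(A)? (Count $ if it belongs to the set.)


S is the start symbol and does not occur in any rule body, so FOLLOW(S) = {$}.
Examining every occurrence of A in a rule body:
  S -> x A a : A is followed by terminal 'a' -> add 'a'
  S -> z x A c : A is followed by terminal 'c' -> add 'c'
  S -> x A ) : A is followed by terminal ')' -> add ')'
  S -> y z A ) : A is followed by terminal ')' -> add ')' (already in the set)
  A -> x z : A does not occur in the body -> contributes nothing
FOLLOW(A) = {), a, c}
Count: 3

3


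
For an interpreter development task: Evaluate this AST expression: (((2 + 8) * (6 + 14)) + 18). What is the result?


Expression: (((2 + 8) * (6 + 14)) + 18)
Evaluating step by step:
  2 + 8 = 10
  6 + 14 = 20
  10 * 20 = 200
  200 + 18 = 218
Result: 218

218


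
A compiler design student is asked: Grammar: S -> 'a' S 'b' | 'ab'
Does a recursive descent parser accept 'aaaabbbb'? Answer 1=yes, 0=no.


Grammar accepts strings of the form a^n b^n (n >= 1)
Word: 'aaaabbbb'
Counting: 4 a's and 4 b's
Check: 4 == 4? Yes
Derivation (S -> aSb applied 3 time(s), then S -> ab): S => aSb => aaSbb => aaaSbbb => aaaabbbb
Accepted

1


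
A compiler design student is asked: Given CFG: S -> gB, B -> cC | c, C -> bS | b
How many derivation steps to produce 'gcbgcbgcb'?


Grammar: S -> gB, B -> cC | c, C -> bS | b
Deriving 'gcbgcbgcb':
Step 1: S -> gB => gB
Step 2: B -> cC => gcC
Step 3: C -> bS => gcbS
Step 4: S -> gB => gcbgB
Step 5: B -> cC => gcbgcC
Step 6: C -> bS => gcbgcbS
Step 7: S -> gB => gcbgcbgB
Step 8: B -> cC => gcbgcbgcC
Step 9: C -> b => gcbgcbgcb
Total derivation steps: 9

9


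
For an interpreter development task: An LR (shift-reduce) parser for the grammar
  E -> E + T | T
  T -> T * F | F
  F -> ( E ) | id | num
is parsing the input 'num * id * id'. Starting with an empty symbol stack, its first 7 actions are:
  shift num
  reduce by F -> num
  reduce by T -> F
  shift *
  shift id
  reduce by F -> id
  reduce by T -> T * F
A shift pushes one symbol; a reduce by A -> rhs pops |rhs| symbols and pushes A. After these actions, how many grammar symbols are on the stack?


Tracking the symbol stack through each action:
  Action 1: shift 'num' : push -> stack = [num] (size 1)
  Action 2: reduce by F -> num : pop 1, push F -> stack = [F] (size 1)
  Action 3: reduce by T -> F : pop 1, push T -> stack = [T] (size 1)
  Action 4: shift '*' : push -> stack = [T, *] (size 2)
  Action 5: shift 'id' : push -> stack = [T, *, id] (size 3)
  Action 6: reduce by F -> id : pop 1, push F -> stack = [T, *, F] (size 3)
  Action 7: reduce by T -> T * F : pop 3, push T -> stack = [T] (size 1)
Final stack size: 1

1


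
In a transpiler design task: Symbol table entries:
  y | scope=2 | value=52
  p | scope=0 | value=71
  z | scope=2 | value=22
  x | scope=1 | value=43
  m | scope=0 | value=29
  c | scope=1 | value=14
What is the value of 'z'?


Searching symbol table for 'z':
  y | scope=2 | value=52
  p | scope=0 | value=71
  z | scope=2 | value=22 <- MATCH
  x | scope=1 | value=43
  m | scope=0 | value=29
  c | scope=1 | value=14
Found 'z' at scope 2 with value 22

22


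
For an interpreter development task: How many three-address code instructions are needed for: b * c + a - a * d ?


Expression: b * c + a - a * d
Generating three-address code (respecting * over +/- precedence):
  Instruction 1: t1 = b * c
  Instruction 2: t2 = a * d
  Instruction 3: t3 = t1 + a
  Instruction 4: t4 = t3 - t2
Total instructions: 4

4


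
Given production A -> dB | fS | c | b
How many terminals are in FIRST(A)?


Production: A -> dB | fS | c | b
Examining each alternative for leading terminals:
  A -> dB : first terminal = 'd'
  A -> fS : first terminal = 'f'
  A -> c : first terminal = 'c'
  A -> b : first terminal = 'b'
FIRST(A) = {b, c, d, f}
Count: 4

4


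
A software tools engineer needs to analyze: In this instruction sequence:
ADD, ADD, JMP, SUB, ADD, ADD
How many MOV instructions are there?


Scanning instruction sequence for MOV:
  Position 1: ADD
  Position 2: ADD
  Position 3: JMP
  Position 4: SUB
  Position 5: ADD
  Position 6: ADD
Matches at positions: []
Total MOV count: 0

0


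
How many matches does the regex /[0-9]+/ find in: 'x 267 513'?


Pattern: /[0-9]+/ (int literals)
Input: 'x 267 513'
Scanning for matches:
  Match 1: '267'
  Match 2: '513'
Total matches: 2

2


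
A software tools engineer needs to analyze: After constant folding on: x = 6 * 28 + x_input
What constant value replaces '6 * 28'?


Identifying constant sub-expression:
  Original: x = 6 * 28 + x_input
  6 and 28 are both compile-time constants
  Evaluating: 6 * 28 = 168
  After folding: x = 168 + x_input

168


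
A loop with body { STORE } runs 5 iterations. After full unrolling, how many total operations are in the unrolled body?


Loop body operations: STORE (1 op per iteration)
Unrolling 5 iterations:
  Iteration 1: STORE (1 ops)
  Iteration 2: STORE (1 ops)
  Iteration 3: STORE (1 ops)
  Iteration 4: STORE (1 ops)
  Iteration 5: STORE (1 ops)
Total: 5 iterations * 1 ops/iter = 5 operations

5
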